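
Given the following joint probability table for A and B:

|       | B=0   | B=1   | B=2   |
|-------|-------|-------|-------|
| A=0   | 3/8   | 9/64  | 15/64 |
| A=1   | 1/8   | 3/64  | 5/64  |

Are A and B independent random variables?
Marginal P(A) (row sums):
  P(A=0) = 3/8 + 9/64 + 15/64 = 3/4
  P(A=1) = 1/8 + 3/64 + 5/64 = 1/4
Marginal P(B) (column sums):
  P(B=0) = 3/8 + 1/8 = 1/2
  P(B=1) = 9/64 + 3/64 = 3/16
  P(B=2) = 15/64 + 5/64 = 5/16

A and B are independent iff P(A=i,B=j) = P(A=i)·P(B=j) for every cell.
  P(A=0)·P(B=0) = 3/4 × 1/2 = 3/8 = P(A=0,B=0) ✓
  P(A=0)·P(B=1) = 3/4 × 3/16 = 9/64 = P(A=0,B=1) ✓
  P(A=0)·P(B=2) = 3/4 × 5/16 = 15/64 = P(A=0,B=2) ✓
  P(A=1)·P(B=0) = 1/4 × 1/2 = 1/8 = P(A=1,B=0) ✓
  P(A=1)·P(B=1) = 1/4 × 3/16 = 3/64 = P(A=1,B=1) ✓
  P(A=1)·P(B=2) = 1/4 × 5/16 = 5/64 = P(A=1,B=2) ✓

Yes, A and B are independent: every cell factors, so I(A;B) = 0 bits.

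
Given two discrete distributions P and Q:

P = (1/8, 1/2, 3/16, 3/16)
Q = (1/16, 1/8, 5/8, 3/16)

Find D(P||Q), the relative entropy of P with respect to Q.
D(P||Q) = Σ P(i) log₂(P(i)/Q(i))
  i=0: (1/8) × log₂((1/8)/(1/16)) = (1/8) × log₂(2) = 0.1250
  i=1: (1/2) × log₂((1/2)/(1/8)) = (1/2) × log₂(4) = 1.0000
  i=2: (3/16) × log₂((3/16)/(5/8)) = (3/16) × log₂(3/10) = -0.3257
  i=3: (3/16) × log₂((3/16)/(3/16)) = (3/16) × log₂(1) = 0.0000
D(P||Q) = 0.1250 + 1.0000 - 0.3257 + 0.0000
  = 0.7993 bits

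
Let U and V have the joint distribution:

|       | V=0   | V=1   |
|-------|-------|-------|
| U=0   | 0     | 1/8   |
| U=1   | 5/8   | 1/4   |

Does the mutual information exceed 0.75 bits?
Marginal P(U) (row sums):
  P(U=0) = 0 + 1/8 = 1/8
  P(U=1) = 5/8 + 1/4 = 7/8
Marginal P(V) (column sums):
  P(V=0) = 0 + 5/8 = 5/8
  P(V=1) = 1/8 + 1/4 = 3/8

H(U) = -[(1/8)·log₂(1/8) + (7/8)·log₂(7/8)]
  = 0.3750 + 0.1686
  = 0.5436 bits
H(V) = -[(5/8)·log₂(5/8) + (3/8)·log₂(3/8)]
  = 0.4238 + 0.5306
  = 0.9544 bits
H(U,V) = -[(1/8)·log₂(1/8) + (5/8)·log₂(5/8) + (1/4)·log₂(1/4)]
  = 0.3750 + 0.4238 + 0.5000
  = 1.2988 bits

I(U;V) = H(U) + H(V) - H(U,V)
  = 0.5436 + 0.9544 - 1.2988
  = 0.1992 bits

No. I(U;V) = 0.1992 bits, which is ≤ 0.75 bits.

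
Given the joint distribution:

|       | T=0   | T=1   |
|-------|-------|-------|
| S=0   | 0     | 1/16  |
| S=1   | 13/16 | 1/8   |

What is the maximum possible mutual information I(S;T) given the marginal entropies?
The upper bound on mutual information is I(S;T) ≤ min(H(S), H(T)).

Marginal P(S) (row sums):
  P(S=0) = 0 + 1/16 = 1/16
  P(S=1) = 13/16 + 1/8 = 15/16
Marginal P(T) (column sums):
  P(T=0) = 0 + 13/16 = 13/16
  P(T=1) = 1/16 + 1/8 = 3/16

H(S) = -[(1/16)·log₂(1/16) + (15/16)·log₂(15/16)]
  = 0.2500 + 0.0873
  = 0.3373 bits
H(T) = -[(13/16)·log₂(13/16) + (3/16)·log₂(3/16)]
  = 0.2434 + 0.4528
  = 0.6962 bits

Maximum possible I(S;T) = min(0.3373, 0.6962) = 0.3373 bits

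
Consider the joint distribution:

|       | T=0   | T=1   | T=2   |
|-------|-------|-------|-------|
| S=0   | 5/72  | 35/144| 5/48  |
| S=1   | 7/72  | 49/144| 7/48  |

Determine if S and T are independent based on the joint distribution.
Marginal P(S) (row sums):
  P(S=0) = 5/72 + 35/144 + 5/48 = 5/12
  P(S=1) = 7/72 + 49/144 + 7/48 = 7/12
Marginal P(T) (column sums):
  P(T=0) = 5/72 + 7/72 = 1/6
  P(T=1) = 35/144 + 49/144 = 7/12
  P(T=2) = 5/48 + 7/48 = 1/4

S and T are independent iff P(S=i,T=j) = P(S=i)·P(T=j) for every cell.
  P(S=0)·P(T=0) = 5/12 × 1/6 = 5/72 = P(S=0,T=0) ✓
  P(S=0)·P(T=1) = 5/12 × 7/12 = 35/144 = P(S=0,T=1) ✓
  P(S=0)·P(T=2) = 5/12 × 1/4 = 5/48 = P(S=0,T=2) ✓
  P(S=1)·P(T=0) = 7/12 × 1/6 = 7/72 = P(S=1,T=0) ✓
  P(S=1)·P(T=1) = 7/12 × 7/12 = 49/144 = P(S=1,T=1) ✓
  P(S=1)·P(T=2) = 7/12 × 1/4 = 7/48 = P(S=1,T=2) ✓

Yes, S and T are independent: every cell factors, so I(S;T) = 0 bits.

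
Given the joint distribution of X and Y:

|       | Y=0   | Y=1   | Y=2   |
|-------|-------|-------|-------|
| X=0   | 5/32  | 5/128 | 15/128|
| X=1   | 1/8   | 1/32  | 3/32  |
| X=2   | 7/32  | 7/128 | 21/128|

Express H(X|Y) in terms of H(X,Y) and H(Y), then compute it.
H(X|Y) = H(X,Y) - H(Y)

Marginal P(Y) (column sums):
  P(Y=0) = 5/32 + 1/8 + 7/32 = 1/2
  P(Y=1) = 5/128 + 1/32 + 7/128 = 1/8
  P(Y=2) = 15/128 + 3/32 + 21/128 = 3/8

H(X,Y) = -[(5/32)·log₂(5/32) + (5/128)·log₂(5/128) + (15/128)·log₂(15/128) + (1/8)·log₂(1/8) + (1/32)·log₂(1/32) + (3/32)·log₂(3/32) + (7/32)·log₂(7/32) + (7/128)·log₂(7/128) + (21/128)·log₂(21/128)]
  = 0.4184 + 0.1827 + 0.3625 + 0.3750 + 0.1563 + 0.3202 + 0.4796 + 0.2293 + 0.4278
  = 2.9518 bits
H(Y) = -[(1/2)·log₂(1/2) + (1/8)·log₂(1/8) + (3/8)·log₂(3/8)]
  = 0.5000 + 0.3750 + 0.5306
  = 1.4056 bits

H(X|Y) = 2.9518 - 1.4056 = 1.5462 bits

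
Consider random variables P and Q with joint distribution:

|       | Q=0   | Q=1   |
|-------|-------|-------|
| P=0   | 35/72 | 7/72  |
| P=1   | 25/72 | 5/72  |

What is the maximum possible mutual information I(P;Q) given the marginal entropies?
The upper bound on mutual information is I(P;Q) ≤ min(H(P), H(Q)).

Marginal P(P) (row sums):
  P(P=0) = 35/72 + 7/72 = 7/12
  P(P=1) = 25/72 + 5/72 = 5/12
Marginal P(Q) (column sums):
  P(Q=0) = 35/72 + 25/72 = 5/6
  P(Q=1) = 7/72 + 5/72 = 1/6

H(P) = -[(7/12)·log₂(7/12) + (5/12)·log₂(5/12)]
  = 0.4536 + 0.5263
  = 0.9799 bits
H(Q) = -[(5/6)·log₂(5/6) + (1/6)·log₂(1/6)]
  = 0.2192 + 0.4308
  = 0.6500 bits

Maximum possible I(P;Q) = min(0.9799, 0.6500) = 0.6500 bits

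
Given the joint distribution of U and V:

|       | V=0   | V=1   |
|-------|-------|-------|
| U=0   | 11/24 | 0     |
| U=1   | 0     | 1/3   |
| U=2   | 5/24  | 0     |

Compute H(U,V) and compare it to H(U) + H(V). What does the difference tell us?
Marginal P(U) (row sums):
  P(U=0) = 11/24 + 0 = 11/24
  P(U=1) = 0 + 1/3 = 1/3
  P(U=2) = 5/24 + 0 = 5/24
Marginal P(V) (column sums):
  P(V=0) = 11/24 + 0 + 5/24 = 2/3
  P(V=1) = 0 + 1/3 + 0 = 1/3

H(U,V) = -[(11/24)·log₂(11/24) + (1/3)·log₂(1/3) + (5/24)·log₂(5/24)]
  = 0.5159 + 0.5283 + 0.4715
  = 1.5157 bits
H(U) = -[(11/24)·log₂(11/24) + (1/3)·log₂(1/3) + (5/24)·log₂(5/24)]
  = 0.5159 + 0.5283 + 0.4715
  = 1.5157 bits
H(V) = -[(2/3)·log₂(2/3) + (1/3)·log₂(1/3)]
  = 0.3900 + 0.5283
  = 0.9183 bits

H(U) + H(V) = 1.5157 + 0.9183 = 2.4340 bits
Difference: H(U) + H(V) - H(U,V) = 2.4340 - 1.5157 = 0.9183 bits = I(U;V)

The difference is the mutual information; it is positive here, so U and V are dependent (knowing one reduces uncertainty about the other by 0.9183 bits).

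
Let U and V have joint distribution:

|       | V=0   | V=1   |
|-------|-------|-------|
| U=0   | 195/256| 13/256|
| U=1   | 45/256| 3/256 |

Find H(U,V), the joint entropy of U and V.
H(U,V) = -Σ P(U,V) log₂ P(U,V), summed over the non-zero cells:
H(U,V) = -[(195/256)·log₂(195/256) + (13/256)·log₂(13/256) + (45/256)·log₂(45/256) + (3/256)·log₂(3/256)]
  = 0.2991 + 0.2183 + 0.4409 + 0.0752
  = 1.0335 bits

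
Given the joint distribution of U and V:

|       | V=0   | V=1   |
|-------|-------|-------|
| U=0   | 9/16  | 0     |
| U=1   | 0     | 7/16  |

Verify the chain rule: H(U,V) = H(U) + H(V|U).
Left side:
H(U,V) = -[(9/16)·log₂(9/16) + (7/16)·log₂(7/16)]
  = 0.4669 + 0.5218
  = 0.9887 bits

Right side:
Marginal P(U) (row sums):
  P(U=0) = 9/16 + 0 = 9/16
  P(U=1) = 0 + 7/16 = 7/16
H(U) = -[(9/16)·log₂(9/16) + (7/16)·log₂(7/16)]
  = 0.4669 + 0.5218
  = 0.9887 bits
H(V|U) = -Σ P(U,V)·log₂ P(V|U), where P(V|U) = P(U,V) / P(U)
  (cells with P(U,V) = 0 contribute 0)
  (U=0,V=0): P(V|U) = (9/16)/(9/16) = 1;  -(9/16)·log₂(1) = 0.0000
  (U=1,V=1): P(V|U) = (7/16)/(7/16) = 1;  -(7/16)·log₂(1) = 0.0000
H(V|U) = 0.0000 + 0.0000
  = 0.0000 bits
H(U) + H(V|U) = 0.9887 + 0.0000 = 0.9887 bits

Both sides equal 0.9887 bits, so the chain rule holds ✓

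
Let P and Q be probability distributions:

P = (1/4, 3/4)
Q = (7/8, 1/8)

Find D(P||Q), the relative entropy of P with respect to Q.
D(P||Q) = Σ P(i) log₂(P(i)/Q(i))
  i=0: (1/4) × log₂((1/4)/(7/8)) = (1/4) × log₂(2/7) = -0.4518
  i=1: (3/4) × log₂((3/4)/(1/8)) = (3/4) × log₂(6) = 1.9387
D(P||Q) = -0.4518 + 1.9387
  = 1.4869 bits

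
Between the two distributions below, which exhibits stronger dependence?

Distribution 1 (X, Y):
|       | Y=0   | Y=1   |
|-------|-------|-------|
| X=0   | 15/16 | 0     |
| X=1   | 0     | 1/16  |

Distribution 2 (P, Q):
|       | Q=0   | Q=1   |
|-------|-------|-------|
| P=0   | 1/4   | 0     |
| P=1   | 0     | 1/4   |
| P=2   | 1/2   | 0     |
Distribution 1 (X, Y):
Marginal P(X) (row sums):
  P(X=0) = 15/16 + 0 = 15/16
  P(X=1) = 0 + 1/16 = 1/16
Marginal P(Y) (column sums):
  P(Y=0) = 15/16 + 0 = 15/16
  P(Y=1) = 0 + 1/16 = 1/16

H(X) = -[(15/16)·log₂(15/16) + (1/16)·log₂(1/16)]
  = 0.0873 + 0.2500
  = 0.3373 bits
H(Y) = -[(15/16)·log₂(15/16) + (1/16)·log₂(1/16)]
  = 0.0873 + 0.2500
  = 0.3373 bits
H(X,Y) = -[(15/16)·log₂(15/16) + (1/16)·log₂(1/16)]
  = 0.0873 + 0.2500
  = 0.3373 bits

I(X;Y) = H(X) + H(Y) - H(X,Y)
  = 0.3373 + 0.3373 - 0.3373
  = 0.3373 bits

Distribution 2 (P, Q):
Marginal P(P) (row sums):
  P(P=0) = 1/4 + 0 = 1/4
  P(P=1) = 0 + 1/4 = 1/4
  P(P=2) = 1/2 + 0 = 1/2
Marginal P(Q) (column sums):
  P(Q=0) = 1/4 + 0 + 1/2 = 3/4
  P(Q=1) = 0 + 1/4 + 0 = 1/4

H(P) = -[(1/4)·log₂(1/4) + (1/4)·log₂(1/4) + (1/2)·log₂(1/2)]
  = 0.5000 + 0.5000 + 0.5000
  = 1.5000 bits
H(Q) = -[(3/4)·log₂(3/4) + (1/4)·log₂(1/4)]
  = 0.3113 + 0.5000
  = 0.8113 bits
H(P,Q) = -[(1/4)·log₂(1/4) + (1/4)·log₂(1/4) + (1/2)·log₂(1/2)]
  = 0.5000 + 0.5000 + 0.5000
  = 1.5000 bits

I(P;Q) = H(P) + H(Q) - H(P,Q)
  = 1.5000 + 0.8113 - 1.5000
  = 0.8113 bits

I(P;Q) = 0.8113 bits > I(X;Y) = 0.3373 bits, so (P, Q) has the higher mutual information (stronger dependence).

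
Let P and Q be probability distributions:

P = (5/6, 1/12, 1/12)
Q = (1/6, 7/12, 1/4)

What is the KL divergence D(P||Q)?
D(P||Q) = Σ P(i) log₂(P(i)/Q(i))
  i=0: (5/6) × log₂((5/6)/(1/6)) = (5/6) × log₂(5) = 1.9349
  i=1: (1/12) × log₂((1/12)/(7/12)) = (1/12) × log₂(1/7) = -0.2339
  i=2: (1/12) × log₂((1/12)/(1/4)) = (1/12) × log₂(1/3) = -0.1321
D(P||Q) = 1.9349 - 0.2339 - 0.1321
  = 1.5689 bits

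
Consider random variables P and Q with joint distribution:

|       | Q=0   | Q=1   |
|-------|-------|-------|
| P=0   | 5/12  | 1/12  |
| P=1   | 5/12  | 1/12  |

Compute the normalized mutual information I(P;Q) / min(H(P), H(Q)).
Marginal P(P) (row sums):
  P(P=0) = 5/12 + 1/12 = 1/2
  P(P=1) = 5/12 + 1/12 = 1/2
Marginal P(Q) (column sums):
  P(Q=0) = 5/12 + 5/12 = 5/6
  P(Q=1) = 1/12 + 1/12 = 1/6

H(P) = -[(1/2)·log₂(1/2) + (1/2)·log₂(1/2)]
  = 0.5000 + 0.5000
  = 1.0000 bits
H(Q) = -[(5/6)·log₂(5/6) + (1/6)·log₂(1/6)]
  = 0.2192 + 0.4308
  = 0.6500 bits
H(P,Q) = -[(5/12)·log₂(5/12) + (1/12)·log₂(1/12) + (5/12)·log₂(5/12) + (1/12)·log₂(1/12)]
  = 0.5263 + 0.2987 + 0.5263 + 0.2987
  = 1.6500 bits

I(P;Q) = H(P) + H(Q) - H(P,Q)
  = 1.0000 + 0.6500 - 1.6500
  = 0.0000 bits

min(H(P), H(Q)) = min(1.0000, 0.6500) = 0.6500 bits
Normalized MI = 0.0000 / 0.6500 = 0.0000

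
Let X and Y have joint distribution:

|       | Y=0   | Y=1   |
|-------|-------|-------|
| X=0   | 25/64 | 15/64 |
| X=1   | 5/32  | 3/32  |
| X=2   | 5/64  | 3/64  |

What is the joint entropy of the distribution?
H(X,Y) = -Σ P(X,Y) log₂ P(X,Y), summed over the non-zero cells:
H(X,Y) = -[(25/64)·log₂(25/64) + (15/64)·log₂(15/64) + (5/32)·log₂(5/32) + (3/32)·log₂(3/32) + (5/64)·log₂(5/64) + (3/64)·log₂(3/64)]
  = 0.5297 + 0.4906 + 0.4184 + 0.3202 + 0.2873 + 0.2070
  = 2.2532 bits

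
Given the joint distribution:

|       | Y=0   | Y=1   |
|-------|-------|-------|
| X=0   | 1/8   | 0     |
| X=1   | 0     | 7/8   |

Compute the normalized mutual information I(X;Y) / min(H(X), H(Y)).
Marginal P(X) (row sums):
  P(X=0) = 1/8 + 0 = 1/8
  P(X=1) = 0 + 7/8 = 7/8
Marginal P(Y) (column sums):
  P(Y=0) = 1/8 + 0 = 1/8
  P(Y=1) = 0 + 7/8 = 7/8

H(X) = -[(1/8)·log₂(1/8) + (7/8)·log₂(7/8)]
  = 0.3750 + 0.1686
  = 0.5436 bits
H(Y) = -[(1/8)·log₂(1/8) + (7/8)·log₂(7/8)]
  = 0.3750 + 0.1686
  = 0.5436 bits
H(X,Y) = -[(1/8)·log₂(1/8) + (7/8)·log₂(7/8)]
  = 0.3750 + 0.1686
  = 0.5436 bits

I(X;Y) = H(X) + H(Y) - H(X,Y)
  = 0.5436 + 0.5436 - 0.5436
  = 0.5436 bits

min(H(X), H(Y)) = min(0.5436, 0.5436) = 0.5436 bits
Normalized MI = 0.5436 / 0.5436 = 1.0000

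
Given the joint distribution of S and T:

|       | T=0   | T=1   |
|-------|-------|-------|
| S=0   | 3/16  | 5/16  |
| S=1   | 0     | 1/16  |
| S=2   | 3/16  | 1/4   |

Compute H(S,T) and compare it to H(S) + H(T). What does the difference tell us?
Marginal P(S) (row sums):
  P(S=0) = 3/16 + 5/16 = 1/2
  P(S=1) = 0 + 1/16 = 1/16
  P(S=2) = 3/16 + 1/4 = 7/16
Marginal P(T) (column sums):
  P(T=0) = 3/16 + 0 + 3/16 = 3/8
  P(T=1) = 5/16 + 1/16 + 1/4 = 5/8

H(S,T) = -[(3/16)·log₂(3/16) + (5/16)·log₂(5/16) + (1/16)·log₂(1/16) + (3/16)·log₂(3/16) + (1/4)·log₂(1/4)]
  = 0.4528 + 0.5244 + 0.2500 + 0.4528 + 0.5000
  = 2.1800 bits
H(S) = -[(1/2)·log₂(1/2) + (1/16)·log₂(1/16) + (7/16)·log₂(7/16)]
  = 0.5000 + 0.2500 + 0.5218
  = 1.2718 bits
H(T) = -[(3/8)·log₂(3/8) + (5/8)·log₂(5/8)]
  = 0.5306 + 0.4238
  = 0.9544 bits

H(S) + H(T) = 1.2718 + 0.9544 = 2.2262 bits
Difference: H(S) + H(T) - H(S,T) = 2.2262 - 2.1800 = 0.0462 bits = I(S;T)

The difference is the mutual information; it is positive here, so S and T are dependent (knowing one reduces uncertainty about the other by 0.0462 bits).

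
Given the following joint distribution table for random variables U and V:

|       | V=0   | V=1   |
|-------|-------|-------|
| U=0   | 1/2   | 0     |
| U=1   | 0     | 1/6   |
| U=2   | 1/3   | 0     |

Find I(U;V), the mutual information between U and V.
Marginal P(U) (row sums):
  P(U=0) = 1/2 + 0 = 1/2
  P(U=1) = 0 + 1/6 = 1/6
  P(U=2) = 1/3 + 0 = 1/3
Marginal P(V) (column sums):
  P(V=0) = 1/2 + 0 + 1/3 = 5/6
  P(V=1) = 0 + 1/6 + 0 = 1/6

H(U) = -[(1/2)·log₂(1/2) + (1/6)·log₂(1/6) + (1/3)·log₂(1/3)]
  = 0.5000 + 0.4308 + 0.5283
  = 1.4591 bits
H(V) = -[(5/6)·log₂(5/6) + (1/6)·log₂(1/6)]
  = 0.2192 + 0.4308
  = 0.6500 bits
H(U,V) = -[(1/2)·log₂(1/2) + (1/6)·log₂(1/6) + (1/3)·log₂(1/3)]
  = 0.5000 + 0.4308 + 0.5283
  = 1.4591 bits

I(U;V) = H(U) + H(V) - H(U,V)
  = 1.4591 + 0.6500 - 1.4591
  = 0.6500 bits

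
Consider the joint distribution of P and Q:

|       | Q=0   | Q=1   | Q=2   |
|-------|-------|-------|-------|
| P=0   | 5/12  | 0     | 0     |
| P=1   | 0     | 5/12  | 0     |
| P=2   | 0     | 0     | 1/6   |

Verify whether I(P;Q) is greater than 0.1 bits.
Marginal P(P) (row sums):
  P(P=0) = 5/12 + 0 + 0 = 5/12
  P(P=1) = 0 + 5/12 + 0 = 5/12
  P(P=2) = 0 + 0 + 1/6 = 1/6
Marginal P(Q) (column sums):
  P(Q=0) = 5/12 + 0 + 0 = 5/12
  P(Q=1) = 0 + 5/12 + 0 = 5/12
  P(Q=2) = 0 + 0 + 1/6 = 1/6

H(P) = -[(5/12)·log₂(5/12) + (5/12)·log₂(5/12) + (1/6)·log₂(1/6)]
  = 0.5263 + 0.5263 + 0.4308
  = 1.4834 bits
H(Q) = -[(5/12)·log₂(5/12) + (5/12)·log₂(5/12) + (1/6)·log₂(1/6)]
  = 0.5263 + 0.5263 + 0.4308
  = 1.4834 bits
H(P,Q) = -[(5/12)·log₂(5/12) + (5/12)·log₂(5/12) + (1/6)·log₂(1/6)]
  = 0.5263 + 0.5263 + 0.4308
  = 1.4834 bits

I(P;Q) = H(P) + H(Q) - H(P,Q)
  = 1.4834 + 1.4834 - 1.4834
  = 1.4834 bits

Yes. I(P;Q) = 1.4834 bits, which is > 0.1 bits.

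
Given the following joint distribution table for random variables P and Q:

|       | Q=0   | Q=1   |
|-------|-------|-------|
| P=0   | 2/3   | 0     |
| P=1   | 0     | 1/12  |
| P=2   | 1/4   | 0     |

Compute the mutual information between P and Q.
Marginal P(P) (row sums):
  P(P=0) = 2/3 + 0 = 2/3
  P(P=1) = 0 + 1/12 = 1/12
  P(P=2) = 1/4 + 0 = 1/4
Marginal P(Q) (column sums):
  P(Q=0) = 2/3 + 0 + 1/4 = 11/12
  P(Q=1) = 0 + 1/12 + 0 = 1/12

H(P) = -[(2/3)·log₂(2/3) + (1/12)·log₂(1/12) + (1/4)·log₂(1/4)]
  = 0.3900 + 0.2987 + 0.5000
  = 1.1887 bits
H(Q) = -[(11/12)·log₂(11/12) + (1/12)·log₂(1/12)]
  = 0.1151 + 0.2987
  = 0.4138 bits
H(P,Q) = -[(2/3)·log₂(2/3) + (1/12)·log₂(1/12) + (1/4)·log₂(1/4)]
  = 0.3900 + 0.2987 + 0.5000
  = 1.1887 bits

I(P;Q) = H(P) + H(Q) - H(P,Q)
  = 1.1887 + 0.4138 - 1.1887
  = 0.4138 bits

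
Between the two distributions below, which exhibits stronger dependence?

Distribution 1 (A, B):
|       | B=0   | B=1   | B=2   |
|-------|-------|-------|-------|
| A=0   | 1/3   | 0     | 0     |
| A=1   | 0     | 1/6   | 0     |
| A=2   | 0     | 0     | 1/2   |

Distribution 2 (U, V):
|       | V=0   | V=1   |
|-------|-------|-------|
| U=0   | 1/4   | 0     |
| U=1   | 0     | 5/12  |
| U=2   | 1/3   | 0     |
Distribution 1 (A, B):
Marginal P(A) (row sums):
  P(A=0) = 1/3 + 0 + 0 = 1/3
  P(A=1) = 0 + 1/6 + 0 = 1/6
  P(A=2) = 0 + 0 + 1/2 = 1/2
Marginal P(B) (column sums):
  P(B=0) = 1/3 + 0 + 0 = 1/3
  P(B=1) = 0 + 1/6 + 0 = 1/6
  P(B=2) = 0 + 0 + 1/2 = 1/2

H(A) = -[(1/3)·log₂(1/3) + (1/6)·log₂(1/6) + (1/2)·log₂(1/2)]
  = 0.5283 + 0.4308 + 0.5000
  = 1.4591 bits
H(B) = -[(1/3)·log₂(1/3) + (1/6)·log₂(1/6) + (1/2)·log₂(1/2)]
  = 0.5283 + 0.4308 + 0.5000
  = 1.4591 bits
H(A,B) = -[(1/3)·log₂(1/3) + (1/6)·log₂(1/6) + (1/2)·log₂(1/2)]
  = 0.5283 + 0.4308 + 0.5000
  = 1.4591 bits

I(A;B) = H(A) + H(B) - H(A,B)
  = 1.4591 + 1.4591 - 1.4591
  = 1.4591 bits

Distribution 2 (U, V):
Marginal P(U) (row sums):
  P(U=0) = 1/4 + 0 = 1/4
  P(U=1) = 0 + 5/12 = 5/12
  P(U=2) = 1/3 + 0 = 1/3
Marginal P(V) (column sums):
  P(V=0) = 1/4 + 0 + 1/3 = 7/12
  P(V=1) = 0 + 5/12 + 0 = 5/12

H(U) = -[(1/4)·log₂(1/4) + (5/12)·log₂(5/12) + (1/3)·log₂(1/3)]
  = 0.5000 + 0.5263 + 0.5283
  = 1.5546 bits
H(V) = -[(7/12)·log₂(7/12) + (5/12)·log₂(5/12)]
  = 0.4536 + 0.5263
  = 0.9799 bits
H(U,V) = -[(1/4)·log₂(1/4) + (5/12)·log₂(5/12) + (1/3)·log₂(1/3)]
  = 0.5000 + 0.5263 + 0.5283
  = 1.5546 bits

I(U;V) = H(U) + H(V) - H(U,V)
  = 1.5546 + 0.9799 - 1.5546
  = 0.9799 bits

I(A;B) = 1.4591 bits > I(U;V) = 0.9799 bits, so (A, B) has the higher mutual information (stronger dependence).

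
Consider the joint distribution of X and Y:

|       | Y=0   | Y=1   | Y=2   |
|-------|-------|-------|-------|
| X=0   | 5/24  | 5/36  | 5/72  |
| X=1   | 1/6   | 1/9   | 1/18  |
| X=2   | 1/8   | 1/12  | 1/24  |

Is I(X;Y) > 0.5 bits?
Marginal P(X) (row sums):
  P(X=0) = 5/24 + 5/36 + 5/72 = 5/12
  P(X=1) = 1/6 + 1/9 + 1/18 = 1/3
  P(X=2) = 1/8 + 1/12 + 1/24 = 1/4
Marginal P(Y) (column sums):
  P(Y=0) = 5/24 + 1/6 + 1/8 = 1/2
  P(Y=1) = 5/36 + 1/9 + 1/12 = 1/3
  P(Y=2) = 5/72 + 1/18 + 1/24 = 1/6

H(X) = -[(5/12)·log₂(5/12) + (1/3)·log₂(1/3) + (1/4)·log₂(1/4)]
  = 0.5263 + 0.5283 + 0.5000
  = 1.5546 bits
H(Y) = -[(1/2)·log₂(1/2) + (1/3)·log₂(1/3) + (1/6)·log₂(1/6)]
  = 0.5000 + 0.5283 + 0.4308
  = 1.4591 bits
H(X,Y) = -[(5/24)·log₂(5/24) + (5/36)·log₂(5/36) + (5/72)·log₂(5/72) + (1/6)·log₂(1/6) + (1/9)·log₂(1/9) + (1/18)·log₂(1/18) + (1/8)·log₂(1/8) + (1/12)·log₂(1/12) + (1/24)·log₂(1/24)]
  = 0.4715 + 0.3956 + 0.2672 + 0.4308 + 0.3522 + 0.2317 + 0.3750 + 0.2987 + 0.1910
  = 3.0137 bits

I(X;Y) = H(X) + H(Y) - H(X,Y)
  = 1.5546 + 1.4591 - 3.0137
  = 0.0000 bits

No. I(X;Y) = 0.0000 bits, which is ≤ 0.5 bits.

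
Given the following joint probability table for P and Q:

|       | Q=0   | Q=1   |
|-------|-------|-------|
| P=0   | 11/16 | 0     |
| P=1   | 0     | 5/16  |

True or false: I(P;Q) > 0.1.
Marginal P(P) (row sums):
  P(P=0) = 11/16 + 0 = 11/16
  P(P=1) = 0 + 5/16 = 5/16
Marginal P(Q) (column sums):
  P(Q=0) = 11/16 + 0 = 11/16
  P(Q=1) = 0 + 5/16 = 5/16

H(P) = -[(11/16)·log₂(11/16) + (5/16)·log₂(5/16)]
  = 0.3716 + 0.5244
  = 0.8960 bits
H(Q) = -[(11/16)·log₂(11/16) + (5/16)·log₂(5/16)]
  = 0.3716 + 0.5244
  = 0.8960 bits
H(P,Q) = -[(11/16)·log₂(11/16) + (5/16)·log₂(5/16)]
  = 0.3716 + 0.5244
  = 0.8960 bits

I(P;Q) = H(P) + H(Q) - H(P,Q)
  = 0.8960 + 0.8960 - 0.8960
  = 0.8960 bits

True. I(P;Q) = 0.8960 bits, which is > 0.1 bits.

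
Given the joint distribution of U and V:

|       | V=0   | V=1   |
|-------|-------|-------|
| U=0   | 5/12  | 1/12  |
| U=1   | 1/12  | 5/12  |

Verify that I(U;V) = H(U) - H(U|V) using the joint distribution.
Left side, from I(U;V) = H(U) + H(V) - H(U,V):
Marginal P(U) (row sums):
  P(U=0) = 5/12 + 1/12 = 1/2
  P(U=1) = 1/12 + 5/12 = 1/2
Marginal P(V) (column sums):
  P(V=0) = 5/12 + 1/12 = 1/2
  P(V=1) = 1/12 + 5/12 = 1/2

H(U) = -[(1/2)·log₂(1/2) + (1/2)·log₂(1/2)]
  = 0.5000 + 0.5000
  = 1.0000 bits
H(V) = -[(1/2)·log₂(1/2) + (1/2)·log₂(1/2)]
  = 0.5000 + 0.5000
  = 1.0000 bits
H(U,V) = -[(5/12)·log₂(5/12) + (1/12)·log₂(1/12) + (1/12)·log₂(1/12) + (5/12)·log₂(5/12)]
  = 0.5263 + 0.2987 + 0.2987 + 0.5263
  = 1.6500 bits

I(U;V) = H(U) + H(V) - H(U,V)
  = 1.0000 + 1.0000 - 1.6500
  = 0.3500 bits

Right side, with H(U|V) computed directly from the conditional probabilities:
H(U|V) = -Σ P(U,V)·log₂ P(U|V), where P(U|V) = P(U,V) / P(V)
  (U=0,V=0): P(U|V) = (5/12)/(1/2) = 5/6;  -(5/12)·log₂(5/6) = 0.1096
  (U=0,V=1): P(U|V) = (1/12)/(1/2) = 1/6;  -(1/12)·log₂(1/6) = 0.2154
  (U=1,V=0): P(U|V) = (1/12)/(1/2) = 1/6;  -(1/12)·log₂(1/6) = 0.2154
  (U=1,V=1): P(U|V) = (5/12)/(1/2) = 5/6;  -(5/12)·log₂(5/6) = 0.1096
H(U|V) = 0.1096 + 0.2154 + 0.2154 + 0.1096
  = 0.6500 bits
H(U) - H(U|V) = 1.0000 - 0.6500 = 0.3500 bits

Both sides equal 0.3500 bits, so I(U;V) = H(U) - H(U|V) ✓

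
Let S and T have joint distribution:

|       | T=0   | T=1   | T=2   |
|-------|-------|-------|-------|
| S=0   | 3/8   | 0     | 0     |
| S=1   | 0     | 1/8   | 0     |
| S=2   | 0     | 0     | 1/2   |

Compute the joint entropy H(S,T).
H(S,T) = -Σ P(S,T) log₂ P(S,T), summed over the non-zero cells:
H(S,T) = -[(3/8)·log₂(3/8) + (1/8)·log₂(1/8) + (1/2)·log₂(1/2)]
  = 0.5306 + 0.3750 + 0.5000
  = 1.4056 bits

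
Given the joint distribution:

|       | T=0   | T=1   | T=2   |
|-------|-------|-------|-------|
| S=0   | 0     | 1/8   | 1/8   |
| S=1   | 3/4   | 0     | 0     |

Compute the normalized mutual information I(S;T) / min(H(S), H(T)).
Marginal P(S) (row sums):
  P(S=0) = 0 + 1/8 + 1/8 = 1/4
  P(S=1) = 3/4 + 0 + 0 = 3/4
Marginal P(T) (column sums):
  P(T=0) = 0 + 3/4 = 3/4
  P(T=1) = 1/8 + 0 = 1/8
  P(T=2) = 1/8 + 0 = 1/8

H(S) = -[(1/4)·log₂(1/4) + (3/4)·log₂(3/4)]
  = 0.5000 + 0.3113
  = 0.8113 bits
H(T) = -[(3/4)·log₂(3/4) + (1/8)·log₂(1/8) + (1/8)·log₂(1/8)]
  = 0.3113 + 0.3750 + 0.3750
  = 1.0613 bits
H(S,T) = -[(1/8)·log₂(1/8) + (1/8)·log₂(1/8) + (3/4)·log₂(3/4)]
  = 0.3750 + 0.3750 + 0.3113
  = 1.0613 bits

I(S;T) = H(S) + H(T) - H(S,T)
  = 0.8113 + 1.0613 - 1.0613
  = 0.8113 bits

min(H(S), H(T)) = min(0.8113, 1.0613) = 0.8113 bits
Normalized MI = 0.8113 / 0.8113 = 1.0000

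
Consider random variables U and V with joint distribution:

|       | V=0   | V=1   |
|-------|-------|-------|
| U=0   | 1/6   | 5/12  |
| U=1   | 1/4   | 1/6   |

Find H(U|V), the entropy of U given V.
Marginal P(V) (column sums):
  P(V=0) = 1/6 + 1/4 = 5/12
  P(V=1) = 5/12 + 1/6 = 7/12

H(U|V) = -Σ P(U,V)·log₂ P(U|V), where P(U|V) = P(U,V) / P(V)
  (U=0,V=0): P(U|V) = (1/6)/(5/12) = 2/5;  -(1/6)·log₂(2/5) = 0.2203
  (U=0,V=1): P(U|V) = (5/12)/(7/12) = 5/7;  -(5/12)·log₂(5/7) = 0.2023
  (U=1,V=0): P(U|V) = (1/4)/(5/12) = 3/5;  -(1/4)·log₂(3/5) = 0.1842
  (U=1,V=1): P(U|V) = (1/6)/(7/12) = 2/7;  -(1/6)·log₂(2/7) = 0.3012
H(U|V) = 0.2203 + 0.2023 + 0.1842 + 0.3012
  = 0.9080 bits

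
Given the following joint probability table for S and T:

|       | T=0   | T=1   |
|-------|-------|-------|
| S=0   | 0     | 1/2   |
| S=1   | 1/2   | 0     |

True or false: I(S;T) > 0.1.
Marginal P(S) (row sums):
  P(S=0) = 0 + 1/2 = 1/2
  P(S=1) = 1/2 + 0 = 1/2
Marginal P(T) (column sums):
  P(T=0) = 0 + 1/2 = 1/2
  P(T=1) = 1/2 + 0 = 1/2

H(S) = -[(1/2)·log₂(1/2) + (1/2)·log₂(1/2)]
  = 0.5000 + 0.5000
  = 1.0000 bits
H(T) = -[(1/2)·log₂(1/2) + (1/2)·log₂(1/2)]
  = 0.5000 + 0.5000
  = 1.0000 bits
H(S,T) = -[(1/2)·log₂(1/2) + (1/2)·log₂(1/2)]
  = 0.5000 + 0.5000
  = 1.0000 bits

I(S;T) = H(S) + H(T) - H(S,T)
  = 1.0000 + 1.0000 - 1.0000
  = 1.0000 bits

True. I(S;T) = 1.0000 bits, which is > 0.1 bits.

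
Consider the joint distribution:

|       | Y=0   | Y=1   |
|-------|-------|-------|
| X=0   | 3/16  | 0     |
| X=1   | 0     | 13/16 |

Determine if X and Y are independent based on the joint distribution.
Marginal P(X) (row sums):
  P(X=0) = 3/16 + 0 = 3/16
  P(X=1) = 0 + 13/16 = 13/16
Marginal P(Y) (column sums):
  P(Y=0) = 3/16 + 0 = 3/16
  P(Y=1) = 0 + 13/16 = 13/16

X and Y are independent iff P(X=i,Y=j) = P(X=i)·P(Y=j) for every cell.
  P(X=0)·P(Y=0) = 3/16 × 3/16 = 9/256, but P(X=0,Y=0) = 3/16 ✗

No, X and Y are not independent. Quantitatively, I(X;Y) > 0:

H(X) = -[(3/16)·log₂(3/16) + (13/16)·log₂(13/16)]
  = 0.4528 + 0.2434
  = 0.6962 bits
H(Y) = -[(3/16)·log₂(3/16) + (13/16)·log₂(13/16)]
  = 0.4528 + 0.2434
  = 0.6962 bits
H(X,Y) = -[(3/16)·log₂(3/16) + (13/16)·log₂(13/16)]
  = 0.4528 + 0.2434
  = 0.6962 bits
I(X;Y) = H(X) + H(Y) - H(X,Y) = 0.6962 + 0.6962 - 0.6962 = 0.6962 bits > 0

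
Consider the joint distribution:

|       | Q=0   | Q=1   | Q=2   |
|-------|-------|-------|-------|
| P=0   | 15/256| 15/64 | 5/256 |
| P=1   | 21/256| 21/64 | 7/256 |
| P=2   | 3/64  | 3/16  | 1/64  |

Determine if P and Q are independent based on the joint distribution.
Marginal P(P) (row sums):
  P(P=0) = 15/256 + 15/64 + 5/256 = 5/16
  P(P=1) = 21/256 + 21/64 + 7/256 = 7/16
  P(P=2) = 3/64 + 3/16 + 1/64 = 1/4
Marginal P(Q) (column sums):
  P(Q=0) = 15/256 + 21/256 + 3/64 = 3/16
  P(Q=1) = 15/64 + 21/64 + 3/16 = 3/4
  P(Q=2) = 5/256 + 7/256 + 1/64 = 1/16

P and Q are independent iff P(P=i,Q=j) = P(P=i)·P(Q=j) for every cell.
  P(P=0)·P(Q=0) = 5/16 × 3/16 = 15/256 = P(P=0,Q=0) ✓
  P(P=0)·P(Q=1) = 5/16 × 3/4 = 15/64 = P(P=0,Q=1) ✓
  P(P=0)·P(Q=2) = 5/16 × 1/16 = 5/256 = P(P=0,Q=2) ✓
  P(P=1)·P(Q=0) = 7/16 × 3/16 = 21/256 = P(P=1,Q=0) ✓
  P(P=1)·P(Q=1) = 7/16 × 3/4 = 21/64 = P(P=1,Q=1) ✓
  P(P=1)·P(Q=2) = 7/16 × 1/16 = 7/256 = P(P=1,Q=2) ✓
  P(P=2)·P(Q=0) = 1/4 × 3/16 = 3/64 = P(P=2,Q=0) ✓
  P(P=2)·P(Q=1) = 1/4 × 3/4 = 3/16 = P(P=2,Q=1) ✓
  P(P=2)·P(Q=2) = 1/4 × 1/16 = 1/64 = P(P=2,Q=2) ✓

Yes, P and Q are independent: every cell factors, so I(P;Q) = 0 bits.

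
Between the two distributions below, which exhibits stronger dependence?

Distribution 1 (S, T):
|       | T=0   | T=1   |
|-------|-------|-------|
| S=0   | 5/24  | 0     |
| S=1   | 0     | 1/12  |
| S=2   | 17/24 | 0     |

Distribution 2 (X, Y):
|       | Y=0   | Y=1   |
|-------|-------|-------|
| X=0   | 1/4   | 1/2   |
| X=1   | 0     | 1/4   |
Distribution 1 (S, T):
Marginal P(S) (row sums):
  P(S=0) = 5/24 + 0 = 5/24
  P(S=1) = 0 + 1/12 = 1/12
  P(S=2) = 17/24 + 0 = 17/24
Marginal P(T) (column sums):
  P(T=0) = 5/24 + 0 + 17/24 = 11/12
  P(T=1) = 0 + 1/12 + 0 = 1/12

H(S) = -[(5/24)·log₂(5/24) + (1/12)·log₂(1/12) + (17/24)·log₂(17/24)]
  = 0.4715 + 0.2987 + 0.3524
  = 1.1226 bits
H(T) = -[(11/12)·log₂(11/12) + (1/12)·log₂(1/12)]
  = 0.1151 + 0.2987
  = 0.4138 bits
H(S,T) = -[(5/24)·log₂(5/24) + (1/12)·log₂(1/12) + (17/24)·log₂(17/24)]
  = 0.4715 + 0.2987 + 0.3524
  = 1.1226 bits

I(S;T) = H(S) + H(T) - H(S,T)
  = 1.1226 + 0.4138 - 1.1226
  = 0.4138 bits

Distribution 2 (X, Y):
Marginal P(X) (row sums):
  P(X=0) = 1/4 + 1/2 = 3/4
  P(X=1) = 0 + 1/4 = 1/4
Marginal P(Y) (column sums):
  P(Y=0) = 1/4 + 0 = 1/4
  P(Y=1) = 1/2 + 1/4 = 3/4

H(X) = -[(3/4)·log₂(3/4) + (1/4)·log₂(1/4)]
  = 0.3113 + 0.5000
  = 0.8113 bits
H(Y) = -[(1/4)·log₂(1/4) + (3/4)·log₂(3/4)]
  = 0.5000 + 0.3113
  = 0.8113 bits
H(X,Y) = -[(1/4)·log₂(1/4) + (1/2)·log₂(1/2) + (1/4)·log₂(1/4)]
  = 0.5000 + 0.5000 + 0.5000
  = 1.5000 bits

I(X;Y) = H(X) + H(Y) - H(X,Y)
  = 0.8113 + 0.8113 - 1.5000
  = 0.1226 bits

I(S;T) = 0.4138 bits > I(X;Y) = 0.1226 bits, so (S, T) has the higher mutual information (stronger dependence).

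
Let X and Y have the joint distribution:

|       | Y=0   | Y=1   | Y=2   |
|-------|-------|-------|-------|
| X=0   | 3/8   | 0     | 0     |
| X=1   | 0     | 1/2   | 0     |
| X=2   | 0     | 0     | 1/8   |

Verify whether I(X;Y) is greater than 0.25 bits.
Marginal P(X) (row sums):
  P(X=0) = 3/8 + 0 + 0 = 3/8
  P(X=1) = 0 + 1/2 + 0 = 1/2
  P(X=2) = 0 + 0 + 1/8 = 1/8
Marginal P(Y) (column sums):
  P(Y=0) = 3/8 + 0 + 0 = 3/8
  P(Y=1) = 0 + 1/2 + 0 = 1/2
  P(Y=2) = 0 + 0 + 1/8 = 1/8

H(X) = -[(3/8)·log₂(3/8) + (1/2)·log₂(1/2) + (1/8)·log₂(1/8)]
  = 0.5306 + 0.5000 + 0.3750
  = 1.4056 bits
H(Y) = -[(3/8)·log₂(3/8) + (1/2)·log₂(1/2) + (1/8)·log₂(1/8)]
  = 0.5306 + 0.5000 + 0.3750
  = 1.4056 bits
H(X,Y) = -[(3/8)·log₂(3/8) + (1/2)·log₂(1/2) + (1/8)·log₂(1/8)]
  = 0.5306 + 0.5000 + 0.3750
  = 1.4056 bits

I(X;Y) = H(X) + H(Y) - H(X,Y)
  = 1.4056 + 1.4056 - 1.4056
  = 1.4056 bits

Yes. I(X;Y) = 1.4056 bits, which is > 0.25 bits.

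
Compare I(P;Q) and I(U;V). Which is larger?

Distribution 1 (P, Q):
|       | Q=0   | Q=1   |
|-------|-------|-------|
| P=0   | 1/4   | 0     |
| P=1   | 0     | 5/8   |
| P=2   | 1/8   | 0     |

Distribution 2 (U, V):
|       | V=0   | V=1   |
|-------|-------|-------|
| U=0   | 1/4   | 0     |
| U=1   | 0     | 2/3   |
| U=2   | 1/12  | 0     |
Distribution 1 (P, Q):
Marginal P(P) (row sums):
  P(P=0) = 1/4 + 0 = 1/4
  P(P=1) = 0 + 5/8 = 5/8
  P(P=2) = 1/8 + 0 = 1/8
Marginal P(Q) (column sums):
  P(Q=0) = 1/4 + 0 + 1/8 = 3/8
  P(Q=1) = 0 + 5/8 + 0 = 5/8

H(P) = -[(1/4)·log₂(1/4) + (5/8)·log₂(5/8) + (1/8)·log₂(1/8)]
  = 0.5000 + 0.4238 + 0.3750
  = 1.2988 bits
H(Q) = -[(3/8)·log₂(3/8) + (5/8)·log₂(5/8)]
  = 0.5306 + 0.4238
  = 0.9544 bits
H(P,Q) = -[(1/4)·log₂(1/4) + (5/8)·log₂(5/8) + (1/8)·log₂(1/8)]
  = 0.5000 + 0.4238 + 0.3750
  = 1.2988 bits

I(P;Q) = H(P) + H(Q) - H(P,Q)
  = 1.2988 + 0.9544 - 1.2988
  = 0.9544 bits

Distribution 2 (U, V):
Marginal P(U) (row sums):
  P(U=0) = 1/4 + 0 = 1/4
  P(U=1) = 0 + 2/3 = 2/3
  P(U=2) = 1/12 + 0 = 1/12
Marginal P(V) (column sums):
  P(V=0) = 1/4 + 0 + 1/12 = 1/3
  P(V=1) = 0 + 2/3 + 0 = 2/3

H(U) = -[(1/4)·log₂(1/4) + (2/3)·log₂(2/3) + (1/12)·log₂(1/12)]
  = 0.5000 + 0.3900 + 0.2987
  = 1.1887 bits
H(V) = -[(1/3)·log₂(1/3) + (2/3)·log₂(2/3)]
  = 0.5283 + 0.3900
  = 0.9183 bits
H(U,V) = -[(1/4)·log₂(1/4) + (2/3)·log₂(2/3) + (1/12)·log₂(1/12)]
  = 0.5000 + 0.3900 + 0.2987
  = 1.1887 bits

I(U;V) = H(U) + H(V) - H(U,V)
  = 1.1887 + 0.9183 - 1.1887
  = 0.9183 bits

I(P;Q) = 0.9544 bits > I(U;V) = 0.9183 bits, so (P, Q) has the higher mutual information (stronger dependence).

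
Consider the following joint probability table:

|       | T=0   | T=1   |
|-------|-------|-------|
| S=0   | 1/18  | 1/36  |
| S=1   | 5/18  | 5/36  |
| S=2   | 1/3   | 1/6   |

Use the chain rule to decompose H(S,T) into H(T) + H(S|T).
By the chain rule: H(S,T) = H(T) + H(S|T)

Marginal P(T) (column sums):
  P(T=0) = 1/18 + 5/18 + 1/3 = 2/3
  P(T=1) = 1/36 + 5/36 + 1/6 = 1/3
H(T) = -[(2/3)·log₂(2/3) + (1/3)·log₂(1/3)]
  = 0.3900 + 0.5283
  = 0.9183 bits
H(S|T) = -Σ P(S,T)·log₂ P(S|T), where P(S|T) = P(S,T) / P(T)
  (S=0,T=0): P(S|T) = (1/18)/(2/3) = 1/12;  -(1/18)·log₂(1/12) = 0.1992
  (S=0,T=1): P(S|T) = (1/36)/(1/3) = 1/12;  -(1/36)·log₂(1/12) = 0.0996
  (S=1,T=0): P(S|T) = (5/18)/(2/3) = 5/12;  -(5/18)·log₂(5/12) = 0.3508
  (S=1,T=1): P(S|T) = (5/36)/(1/3) = 5/12;  -(5/36)·log₂(5/12) = 0.1754
  (S=2,T=0): P(S|T) = (1/3)/(2/3) = 1/2;  -(1/3)·log₂(1/2) = 0.3333
  (S=2,T=1): P(S|T) = (1/6)/(1/3) = 1/2;  -(1/6)·log₂(1/2) = 0.1667
H(S|T) = 0.1992 + 0.0996 + 0.3508 + 0.1754 + 0.3333 + 0.1667
  = 1.3250 bits

H(S,T) = H(T) + H(S|T) = 0.9183 + 1.3250 = 2.2433 bits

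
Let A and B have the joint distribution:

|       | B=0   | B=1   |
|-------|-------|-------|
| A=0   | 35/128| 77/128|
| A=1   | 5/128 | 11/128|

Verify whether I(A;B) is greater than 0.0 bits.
Marginal P(A) (row sums):
  P(A=0) = 35/128 + 77/128 = 7/8
  P(A=1) = 5/128 + 11/128 = 1/8
Marginal P(B) (column sums):
  P(B=0) = 35/128 + 5/128 = 5/16
  P(B=1) = 77/128 + 11/128 = 11/16

H(A) = -[(7/8)·log₂(7/8) + (1/8)·log₂(1/8)]
  = 0.1686 + 0.3750
  = 0.5436 bits
H(B) = -[(5/16)·log₂(5/16) + (11/16)·log₂(11/16)]
  = 0.5244 + 0.3716
  = 0.8960 bits
H(A,B) = -[(35/128)·log₂(35/128) + (77/128)·log₂(77/128) + (5/128)·log₂(5/128) + (11/128)·log₂(11/128)]
  = 0.5115 + 0.4411 + 0.1827 + 0.3043
  = 1.4396 bits

I(A;B) = H(A) + H(B) - H(A,B)
  = 0.5436 + 0.8960 - 1.4396
  = 0.0000 bits

No. I(A;B) = 0.0000 bits, which is ≤ 0.0 bits.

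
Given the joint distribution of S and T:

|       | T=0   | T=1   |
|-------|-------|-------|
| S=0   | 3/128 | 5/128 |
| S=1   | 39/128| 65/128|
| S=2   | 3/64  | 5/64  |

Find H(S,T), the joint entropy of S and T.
H(S,T) = -Σ P(S,T) log₂ P(S,T), summed over the non-zero cells:
H(S,T) = -[(3/128)·log₂(3/128) + (5/128)·log₂(5/128) + (39/128)·log₂(39/128) + (65/128)·log₂(65/128) + (3/64)·log₂(3/64) + (5/64)·log₂(5/64)]
  = 0.1269 + 0.1827 + 0.5224 + 0.4965 + 0.2070 + 0.2873
  = 1.8228 bits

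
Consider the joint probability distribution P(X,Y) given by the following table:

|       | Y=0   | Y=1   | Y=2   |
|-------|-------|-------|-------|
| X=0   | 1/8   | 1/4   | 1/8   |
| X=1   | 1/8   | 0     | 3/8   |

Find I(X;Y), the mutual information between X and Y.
Marginal P(X) (row sums):
  P(X=0) = 1/8 + 1/4 + 1/8 = 1/2
  P(X=1) = 1/8 + 0 + 3/8 = 1/2
Marginal P(Y) (column sums):
  P(Y=0) = 1/8 + 1/8 = 1/4
  P(Y=1) = 1/4 + 0 = 1/4
  P(Y=2) = 1/8 + 3/8 = 1/2

H(X) = -[(1/2)·log₂(1/2) + (1/2)·log₂(1/2)]
  = 0.5000 + 0.5000
  = 1.0000 bits
H(Y) = -[(1/4)·log₂(1/4) + (1/4)·log₂(1/4) + (1/2)·log₂(1/2)]
  = 0.5000 + 0.5000 + 0.5000
  = 1.5000 bits
H(X,Y) = -[(1/8)·log₂(1/8) + (1/4)·log₂(1/4) + (1/8)·log₂(1/8) + (1/8)·log₂(1/8) + (3/8)·log₂(3/8)]
  = 0.3750 + 0.5000 + 0.3750 + 0.3750 + 0.5306
  = 2.1556 bits

I(X;Y) = H(X) + H(Y) - H(X,Y)
  = 1.0000 + 1.5000 - 2.1556
  = 0.3444 bits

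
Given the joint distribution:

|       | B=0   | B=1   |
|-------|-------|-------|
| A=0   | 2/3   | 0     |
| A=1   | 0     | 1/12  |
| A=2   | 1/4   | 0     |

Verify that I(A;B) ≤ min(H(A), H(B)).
Marginal P(A) (row sums):
  P(A=0) = 2/3 + 0 = 2/3
  P(A=1) = 0 + 1/12 = 1/12
  P(A=2) = 1/4 + 0 = 1/4
Marginal P(B) (column sums):
  P(B=0) = 2/3 + 0 + 1/4 = 11/12
  P(B=1) = 0 + 1/12 + 0 = 1/12

H(A) = -[(2/3)·log₂(2/3) + (1/12)·log₂(1/12) + (1/4)·log₂(1/4)]
  = 0.3900 + 0.2987 + 0.5000
  = 1.1887 bits
H(B) = -[(11/12)·log₂(11/12) + (1/12)·log₂(1/12)]
  = 0.1151 + 0.2987
  = 0.4138 bits
H(A,B) = -[(2/3)·log₂(2/3) + (1/12)·log₂(1/12) + (1/4)·log₂(1/4)]
  = 0.3900 + 0.2987 + 0.5000
  = 1.1887 bits

I(A;B) = H(A) + H(B) - H(A,B)
  = 1.1887 + 0.4138 - 1.1887
  = 0.4138 bits

min(H(A), H(B)) = min(1.1887, 0.4138) = 0.4138 bits
Since 0.4138 ≤ 0.4138, the bound is satisfied ✓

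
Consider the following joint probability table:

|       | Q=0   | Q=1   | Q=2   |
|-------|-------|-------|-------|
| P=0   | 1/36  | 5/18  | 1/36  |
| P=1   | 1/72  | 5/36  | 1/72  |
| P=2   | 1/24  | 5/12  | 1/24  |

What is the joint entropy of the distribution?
H(P,Q) = -Σ P(P,Q) log₂ P(P,Q), summed over the non-zero cells:
H(P,Q) = -[(1/36)·log₂(1/36) + (5/18)·log₂(5/18) + (1/36)·log₂(1/36) + (1/72)·log₂(1/72) + (5/36)·log₂(5/36) + (1/72)·log₂(1/72) + (1/24)·log₂(1/24) + (5/12)·log₂(5/12) + (1/24)·log₂(1/24)]
  = 0.1436 + 0.5133 + 0.1436 + 0.0857 + 0.3956 + 0.0857 + 0.1910 + 0.5263 + 0.1910
  = 2.2758 bits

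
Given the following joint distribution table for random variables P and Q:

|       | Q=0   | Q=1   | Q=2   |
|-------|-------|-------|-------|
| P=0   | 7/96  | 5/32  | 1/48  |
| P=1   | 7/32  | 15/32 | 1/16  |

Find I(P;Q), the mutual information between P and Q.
Marginal P(P) (row sums):
  P(P=0) = 7/96 + 5/32 + 1/48 = 1/4
  P(P=1) = 7/32 + 15/32 + 1/16 = 3/4
Marginal P(Q) (column sums):
  P(Q=0) = 7/96 + 7/32 = 7/24
  P(Q=1) = 5/32 + 15/32 = 5/8
  P(Q=2) = 1/48 + 1/16 = 1/12

H(P) = -[(1/4)·log₂(1/4) + (3/4)·log₂(3/4)]
  = 0.5000 + 0.3113
  = 0.8113 bits
H(Q) = -[(7/24)·log₂(7/24) + (5/8)·log₂(5/8) + (1/12)·log₂(1/12)]
  = 0.5185 + 0.4238 + 0.2987
  = 1.2410 bits
H(P,Q) = -[(7/96)·log₂(7/96) + (5/32)·log₂(5/32) + (1/48)·log₂(1/48) + (7/32)·log₂(7/32) + (15/32)·log₂(15/32) + (1/16)·log₂(1/16)]
  = 0.2755 + 0.4184 + 0.1164 + 0.4796 + 0.5124 + 0.2500
  = 2.0523 bits

I(P;Q) = H(P) + H(Q) - H(P,Q)
  = 0.8113 + 1.2410 - 2.0523
  = 0.0000 bits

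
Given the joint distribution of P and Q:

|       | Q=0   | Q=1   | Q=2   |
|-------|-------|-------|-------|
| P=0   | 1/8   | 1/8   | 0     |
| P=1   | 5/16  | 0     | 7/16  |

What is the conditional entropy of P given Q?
Marginal P(Q) (column sums):
  P(Q=0) = 1/8 + 5/16 = 7/16
  P(Q=1) = 1/8 + 0 = 1/8
  P(Q=2) = 0 + 7/16 = 7/16

H(P|Q) = -Σ P(P,Q)·log₂ P(P|Q), where P(P|Q) = P(P,Q) / P(Q)
  (cells with P(P,Q) = 0 contribute 0)
  (P=0,Q=0): P(P|Q) = (1/8)/(7/16) = 2/7;  -(1/8)·log₂(2/7) = 0.2259
  (P=0,Q=1): P(P|Q) = (1/8)/(1/8) = 1;  -(1/8)·log₂(1) = 0.0000
  (P=1,Q=0): P(P|Q) = (5/16)/(7/16) = 5/7;  -(5/16)·log₂(5/7) = 0.1517
  (P=1,Q=2): P(P|Q) = (7/16)/(7/16) = 1;  -(7/16)·log₂(1) = 0.0000
H(P|Q) = 0.2259 + 0.0000 + 0.1517 + 0.0000
  = 0.3776 bits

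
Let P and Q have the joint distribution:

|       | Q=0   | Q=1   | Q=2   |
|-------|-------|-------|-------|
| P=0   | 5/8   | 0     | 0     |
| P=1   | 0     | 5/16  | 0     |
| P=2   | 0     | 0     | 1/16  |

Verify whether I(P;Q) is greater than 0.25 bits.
Marginal P(P) (row sums):
  P(P=0) = 5/8 + 0 + 0 = 5/8
  P(P=1) = 0 + 5/16 + 0 = 5/16
  P(P=2) = 0 + 0 + 1/16 = 1/16
Marginal P(Q) (column sums):
  P(Q=0) = 5/8 + 0 + 0 = 5/8
  P(Q=1) = 0 + 5/16 + 0 = 5/16
  P(Q=2) = 0 + 0 + 1/16 = 1/16

H(P) = -[(5/8)·log₂(5/8) + (5/16)·log₂(5/16) + (1/16)·log₂(1/16)]
  = 0.4238 + 0.5244 + 0.2500
  = 1.1982 bits
H(Q) = -[(5/8)·log₂(5/8) + (5/16)·log₂(5/16) + (1/16)·log₂(1/16)]
  = 0.4238 + 0.5244 + 0.2500
  = 1.1982 bits
H(P,Q) = -[(5/8)·log₂(5/8) + (5/16)·log₂(5/16) + (1/16)·log₂(1/16)]
  = 0.4238 + 0.5244 + 0.2500
  = 1.1982 bits

I(P;Q) = H(P) + H(Q) - H(P,Q)
  = 1.1982 + 1.1982 - 1.1982
  = 1.1982 bits

Yes. I(P;Q) = 1.1982 bits, which is > 0.25 bits.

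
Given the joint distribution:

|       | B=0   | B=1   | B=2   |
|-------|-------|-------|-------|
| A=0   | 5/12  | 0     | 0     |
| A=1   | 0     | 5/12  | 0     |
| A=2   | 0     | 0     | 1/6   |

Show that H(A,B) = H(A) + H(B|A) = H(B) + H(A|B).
Marginal P(A) (row sums):
  P(A=0) = 5/12 + 0 + 0 = 5/12
  P(A=1) = 0 + 5/12 + 0 = 5/12
  P(A=2) = 0 + 0 + 1/6 = 1/6
Marginal P(B) (column sums):
  P(B=0) = 5/12 + 0 + 0 = 5/12
  P(B=1) = 0 + 5/12 + 0 = 5/12
  P(B=2) = 0 + 0 + 1/6 = 1/6

Decomposition 1: H(A) + H(B|A)
H(A) = -[(5/12)·log₂(5/12) + (5/12)·log₂(5/12) + (1/6)·log₂(1/6)]
  = 0.5263 + 0.5263 + 0.4308
  = 1.4834 bits
H(B|A) = -Σ P(A,B)·log₂ P(B|A), where P(B|A) = P(A,B) / P(A)
  (cells with P(A,B) = 0 contribute 0)
  (A=0,B=0): P(B|A) = (5/12)/(5/12) = 1;  -(5/12)·log₂(1) = 0.0000
  (A=1,B=1): P(B|A) = (5/12)/(5/12) = 1;  -(5/12)·log₂(1) = 0.0000
  (A=2,B=2): P(B|A) = (1/6)/(1/6) = 1;  -(1/6)·log₂(1) = 0.0000
H(B|A) = 0.0000 + 0.0000 + 0.0000
  = 0.0000 bits
H(A) + H(B|A) = 1.4834 + 0.0000 = 1.4834 bits

Decomposition 2: H(B) + H(A|B)
H(B) = -[(5/12)·log₂(5/12) + (5/12)·log₂(5/12) + (1/6)·log₂(1/6)]
  = 0.5263 + 0.5263 + 0.4308
  = 1.4834 bits
H(A|B) = -Σ P(A,B)·log₂ P(A|B), where P(A|B) = P(A,B) / P(B)
  (cells with P(A,B) = 0 contribute 0)
  (A=0,B=0): P(A|B) = (5/12)/(5/12) = 1;  -(5/12)·log₂(1) = 0.0000
  (A=1,B=1): P(A|B) = (5/12)/(5/12) = 1;  -(5/12)·log₂(1) = 0.0000
  (A=2,B=2): P(A|B) = (1/6)/(1/6) = 1;  -(1/6)·log₂(1) = 0.0000
H(A|B) = 0.0000 + 0.0000 + 0.0000
  = 0.0000 bits
H(B) + H(A|B) = 1.4834 + 0.0000 = 1.4834 bits

Direct computation of the joint entropy:
H(A,B) = -[(5/12)·log₂(5/12) + (5/12)·log₂(5/12) + (1/6)·log₂(1/6)]
  = 0.5263 + 0.5263 + 0.4308
  = 1.4834 bits

All three agree: H(A,B) = 1.4834 bits ✓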